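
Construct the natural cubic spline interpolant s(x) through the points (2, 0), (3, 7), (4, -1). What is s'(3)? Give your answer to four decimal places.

-0.5000

With M_i denoting the second derivative at x_i, h_i = 1, 1, and Δ_i = (y_(i+1) − y_i)/h_i = 7, -8:
  1·M_0 + 4·M_1 + 1·M_2 = 6(Δ_1 - Δ_0) = -90
Natural end conditions: M_0 = M_2 = 0.
Solving the tridiagonal system: M_0 = 0, M_1 = -45/2, M_2 = 0.
On [3, 4], s'(x) = b_1 + 2c_1·(x - 3) + 3d_1·(x - 3)² with b_1 = Δ_1 - h_1(2M_1 + M_2)/6 = -1/2, c_1 = M_1/2 = -45/4, d_1 = (M_2 - M_1)/(6h_1) = 15/4. So s'(3) = -1/2.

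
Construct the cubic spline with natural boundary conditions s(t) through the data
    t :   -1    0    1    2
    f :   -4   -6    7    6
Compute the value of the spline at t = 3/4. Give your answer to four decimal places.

4.1469

Write M_i for s''(x_i). With h_i = 1, 1, 1 and divided differences Δ_i = -2, 13, -1, the continuity of s' gives the tridiagonal system
  1·M_0 + 4·M_1 + 1·M_2 = 6(Δ_1 - Δ_0) = 90
  1·M_1 + 4·M_2 + 1·M_3 = 6(Δ_2 - Δ_1) = -84
Natural end conditions: M_0 = M_3 = 0.
Solving: M_0 = 0, M_1 = 148/5, M_2 = -142/5, M_3 = 0.
On [0, 1], s(t) = -6 + 118/15·t + 74/5·t² - 29/3·t³.
With t = 3/4: s(3/4) = 1327/320.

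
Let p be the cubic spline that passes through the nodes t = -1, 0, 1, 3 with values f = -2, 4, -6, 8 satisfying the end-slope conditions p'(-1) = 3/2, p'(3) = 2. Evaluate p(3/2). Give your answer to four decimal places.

-5.7514

With M_i denoting the second derivative at x_i, h_i = 1, 1, 2, and Δ_i = (y_(i+1) − y_i)/h_i = 6, -10, 7:
  1·M_0 + 4·M_1 + 1·M_2 = 6(Δ_1 - Δ_0) = -96
  1·M_1 + 6·M_2 + 2·M_3 = 6(Δ_2 - Δ_1) = 102
Clamped end conditions give two more equations: 2h_0·M_0 + h_0·M_1 = 6(Δ_0 - p'(-1)) = 27 and h_2·M_2 + 2h_2·M_3 = 6(p'(3) - Δ_2) = -30.
Forward elimination and back-substitution give M_0 = 370/11, M_1 = -443/11, M_2 = 346/11, M_3 = -511/22.
On [1, 3], p(t) = -6 - 137/22·(t - 1) + 173/11·(t - 1)² - 401/88·(t - 1)³.
With (t - 1) = 1/2: p(3/2) = -4049/704.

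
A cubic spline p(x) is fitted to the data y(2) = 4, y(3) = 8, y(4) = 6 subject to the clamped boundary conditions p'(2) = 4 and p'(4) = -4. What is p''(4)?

-1

Write M_i for p''(x_i). With h_i = 1, 1 and divided differences Δ_i = 4, -2, the continuity of p' gives the tridiagonal system
  1·M_0 + 4·M_1 + 1·M_2 = 6(Δ_1 - Δ_0) = -36
Clamped end conditions give two more equations: 2h_0·M_0 + h_0·M_1 = 6(Δ_0 - p'(2)) = 0 and h_1·M_1 + 2h_1·M_2 = 6(p'(4) - Δ_1) = -12.
Solving: M_0 = 5, M_1 = -10, M_2 = -1.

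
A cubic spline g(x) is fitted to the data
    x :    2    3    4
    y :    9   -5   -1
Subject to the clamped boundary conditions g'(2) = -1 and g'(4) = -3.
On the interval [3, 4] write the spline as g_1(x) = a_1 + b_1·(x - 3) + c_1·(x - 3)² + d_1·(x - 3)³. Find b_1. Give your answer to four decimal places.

-6.5000

Write σ_i for g''(x_i). With h_i = 1, 1 and divided differences Δ_i = -14, 4, the continuity of g' gives the tridiagonal system
  1·σ_0 + 4·σ_1 + 1·σ_2 = 6(Δ_1 - Δ_0) = 108
Clamped end conditions give two more equations: 2h_0·σ_0 + h_0·σ_1 = 6(Δ_0 - g'(2)) = -78 and h_1·σ_1 + 2h_1·σ_2 = 6(g'(4) - Δ_1) = -42.
Solving: σ_0 = -67, σ_1 = 56, σ_2 = -49.
On [3, 4], with g_1(x) = a_1 + b_1·(x - 3) + c_1·(x - 3)² + d_1·(x - 3)³: c_1 = σ_1/2 = 28, d_1 = (σ_2 - σ_1)/(6h_1) = -35/2, b_1 = Δ_1 - h_1(2σ_1 + σ_2)/6 = -13/2.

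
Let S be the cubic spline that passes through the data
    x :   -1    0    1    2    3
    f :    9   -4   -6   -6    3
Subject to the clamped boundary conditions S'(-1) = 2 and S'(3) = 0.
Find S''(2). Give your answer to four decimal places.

With M_i denoting the second derivative at x_i, h_i = 1, 1, 1, 1, and Δ_i = (y_(i+1) − y_i)/h_i = -13, -2, 0, 9:
  1·M_0 + 4·M_1 + 1·M_2 = 6(Δ_1 - Δ_0) = 66
  1·M_1 + 4·M_2 + 1·M_3 = 6(Δ_2 - Δ_1) = 12
  1·M_2 + 4·M_3 + 1·M_4 = 6(Δ_3 - Δ_2) = 54
Clamped end conditions give two more equations: 2h_0·M_0 + h_0·M_1 = 6(Δ_0 - S'(-1)) = -90 and h_3·M_3 + 2h_3·M_4 = 6(S'(3) - Δ_3) = -54.
Hence M_0 = -877/14, M_1 = 247/7, M_2 = -25/2, M_3 = 187/7, M_4 = -565/14.

26.7143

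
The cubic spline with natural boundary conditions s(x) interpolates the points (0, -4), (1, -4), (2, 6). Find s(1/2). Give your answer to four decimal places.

Let M_i = s''(x_i). Step sizes h_i = 1, 1; slopes of the chords Δ_i = (y_(i+1) - y_i)/h_i = 0, 10.
  1·M_0 + 4·M_1 + 1·M_2 = 6(Δ_1 - Δ_0) = 60
Natural end conditions: M_0 = M_2 = 0.
Solving: M_0 = 0, M_1 = 15, M_2 = 0.
On [0, 1], s(x) = -4 - 5/2·x + 0·x² + 5/2·x³.
With x = 1/2: s(1/2) = -79/16.

-4.9375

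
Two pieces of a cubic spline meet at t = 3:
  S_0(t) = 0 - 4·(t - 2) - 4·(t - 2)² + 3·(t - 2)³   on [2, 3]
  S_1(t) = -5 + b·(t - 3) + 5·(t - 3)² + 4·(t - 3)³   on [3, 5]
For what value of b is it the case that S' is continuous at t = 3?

S_0'(t) = -4 - 8·(t - 2) + 9·(t - 2)², so S_0'(3) = -3. On the right, S_1'(3) = b, so b = -3.

-3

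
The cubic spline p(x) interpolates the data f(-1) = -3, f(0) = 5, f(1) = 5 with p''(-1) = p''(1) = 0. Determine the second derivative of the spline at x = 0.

Write σ_i for p''(x_i). With h_i = 1, 1 and divided differences Δ_i = 8, 0, the continuity of p' gives the tridiagonal system
  1·σ_0 + 4·σ_1 + 1·σ_2 = 6(Δ_1 - Δ_0) = -48
Natural end conditions: σ_0 = σ_2 = 0.
Hence σ_0 = 0, σ_1 = -12, σ_2 = 0.

-12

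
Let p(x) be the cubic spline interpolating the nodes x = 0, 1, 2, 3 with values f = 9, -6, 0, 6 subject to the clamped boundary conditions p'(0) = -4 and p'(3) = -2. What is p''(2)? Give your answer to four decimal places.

With m_i denoting the second derivative at x_i, h_i = 1, 1, 1, and Δ_i = (y_(i+1) − y_i)/h_i = -15, 6, 6:
  1·m_0 + 4·m_1 + 1·m_2 = 6(Δ_1 - Δ_0) = 126
  1·m_1 + 4·m_2 + 1·m_3 = 6(Δ_2 - Δ_1) = 0
Clamped end conditions give two more equations: 2h_0·m_0 + h_0·m_1 = 6(Δ_0 - p'(0)) = -66 and h_2·m_2 + 2h_2·m_3 = 6(p'(3) - Δ_2) = -48.
Hence m_0 = -170/3, m_1 = 142/3, m_2 = -20/3, m_3 = -62/3.

-6.6667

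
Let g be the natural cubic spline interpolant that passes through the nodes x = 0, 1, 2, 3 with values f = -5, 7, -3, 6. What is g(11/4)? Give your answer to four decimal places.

With M_i denoting the second derivative at x_i, h_i = 1, 1, 1, and Δ_i = (y_(i+1) − y_i)/h_i = 12, -10, 9:
  1·M_0 + 4·M_1 + 1·M_2 = 6(Δ_1 - Δ_0) = -132
  1·M_1 + 4·M_2 + 1·M_3 = 6(Δ_2 - Δ_1) = 114
Natural end conditions: M_0 = M_3 = 0.
Solving: M_0 = 0, M_1 = -214/5, M_2 = 196/5, M_3 = 0.
On [2, 3], g(x) = -3 - 61/15·(x - 2) + 98/5·(x - 2)² - 98/15·(x - 2)³.
With (x - 2) = 3/4: g(11/4) = 71/32.

2.2188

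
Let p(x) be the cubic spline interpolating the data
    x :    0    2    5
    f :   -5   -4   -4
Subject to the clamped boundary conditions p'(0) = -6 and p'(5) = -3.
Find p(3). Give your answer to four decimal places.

Let σ_i = p''(x_i). Step sizes h_i = 2, 3; slopes of the chords Δ_i = (y_(i+1) - y_i)/h_i = 1/2, 0.
  2·σ_0 + 10·σ_1 + 3·σ_2 = 6(Δ_1 - Δ_0) = -3
Clamped end conditions give two more equations: 2h_0·σ_0 + h_0·σ_1 = 6(Δ_0 - p'(0)) = 39 and h_1·σ_1 + 2h_1·σ_2 = 6(p'(5) - Δ_1) = -18.
Forward elimination and back-substitution give σ_0 = 213/20, σ_1 = -9/5, σ_2 = -21/10.
On [2, 5], p(x) = -4 + 57/20·(x - 2) - 9/10·(x - 2)² - 1/60·(x - 2)³.
With (x - 2) = 1: p(3) = -31/15.

-2.0667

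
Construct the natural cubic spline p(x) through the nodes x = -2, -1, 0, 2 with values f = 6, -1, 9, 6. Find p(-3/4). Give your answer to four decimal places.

Write M_i for p''(x_i). With h_i = 1, 1, 2 and divided differences Δ_i = -7, 10, -3/2, the continuity of p' gives the tridiagonal system
  1·M_0 + 4·M_1 + 1·M_2 = 6(Δ_1 - Δ_0) = 102
  1·M_1 + 6·M_2 + 2·M_3 = 6(Δ_2 - Δ_1) = -69
Natural end conditions: M_0 = M_3 = 0.
Hence M_0 = 0, M_1 = 681/23, M_2 = -378/23, M_3 = 0.
On [-1, 0], p(x) = -1 + 66/23·(x + 1) + 681/46·(x + 1)² - 353/46·(x + 1)³.
With (x + 1) = 1/4: p(-3/4) = 1539/2944.

0.5228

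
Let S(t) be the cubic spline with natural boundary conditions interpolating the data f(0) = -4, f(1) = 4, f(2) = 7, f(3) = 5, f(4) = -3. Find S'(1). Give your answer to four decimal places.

5.8214

Put m_i = S'' at the i-th knot. Here h = (1, 1, 1, 1) and Δ = (8, 3, -2, -8), so the interior equations h_(i-1)·m_(i-1) + 2(h_(i-1)+h_i)·m_i + h_i·m_(i+1) = 6(Δ_i − Δ_(i-1)) read
  1·m_0 + 4·m_1 + 1·m_2 = 6(Δ_1 - Δ_0) = -30
  1·m_1 + 4·m_2 + 1·m_3 = 6(Δ_2 - Δ_1) = -30
  1·m_2 + 4·m_3 + 1·m_4 = 6(Δ_3 - Δ_2) = -36
Natural end conditions: m_0 = m_4 = 0.
Hence m_0 = 0, m_1 = -183/28, m_2 = -27/7, m_3 = -225/28, m_4 = 0.
On [1, 2], S'(t) = b_1 + 2c_1·(t - 1) + 3d_1·(t - 1)² with b_1 = Δ_1 - h_1(2m_1 + m_2)/6 = 163/28, c_1 = m_1/2 = -183/56, d_1 = (m_2 - m_1)/(6h_1) = 25/56. So S'(1) = 163/28.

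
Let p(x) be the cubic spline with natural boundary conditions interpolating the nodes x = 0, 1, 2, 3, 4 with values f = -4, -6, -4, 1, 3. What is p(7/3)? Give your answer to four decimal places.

Let σ_i = p''(x_i). Step sizes h_i = 1, 1, 1, 1; slopes of the chords Δ_i = (y_(i+1) - y_i)/h_i = -2, 2, 5, 2.
  1·σ_0 + 4·σ_1 + 1·σ_2 = 6(Δ_1 - Δ_0) = 24
  1·σ_1 + 4·σ_2 + 1·σ_3 = 6(Δ_2 - Δ_1) = 18
  1·σ_2 + 4·σ_3 + 1·σ_4 = 6(Δ_3 - Δ_2) = -18
Natural end conditions: σ_0 = σ_4 = 0.
Forward elimination and back-substitution give σ_0 = 0, σ_1 = 135/28, σ_2 = 33/7, σ_3 = -159/28, σ_4 = 0.
On [2, 3], p(x) = -4 + 35/8·(x - 2) + 33/14·(x - 2)² - 97/56·(x - 2)³.
With (x - 2) = 1/3: p(7/3) = -443/189.

-2.3439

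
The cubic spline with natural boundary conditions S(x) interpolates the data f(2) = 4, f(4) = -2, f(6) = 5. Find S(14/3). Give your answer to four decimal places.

With m_i denoting the second derivative at x_i, h_i = 2, 2, and Δ_i = (y_(i+1) − y_i)/h_i = -3, 7/2:
  2·m_0 + 8·m_1 + 2·m_2 = 6(Δ_1 - Δ_0) = 39
Natural end conditions: m_0 = m_2 = 0.
Forward elimination and back-substitution give m_0 = 0, m_1 = 39/8, m_2 = 0.
On [4, 6], S(x) = -2 + 1/4·(x - 4) + 39/16·(x - 4)² - 13/32·(x - 4)³.
With (x - 4) = 2/3: S(14/3) = -47/54.

-0.8704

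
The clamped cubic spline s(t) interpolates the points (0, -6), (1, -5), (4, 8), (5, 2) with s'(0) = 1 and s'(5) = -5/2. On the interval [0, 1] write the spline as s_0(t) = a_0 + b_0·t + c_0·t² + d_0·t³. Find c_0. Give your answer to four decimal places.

-1.9444

Let σ_i = s''(x_i). Step sizes h_i = 1, 3, 1; slopes of the chords Δ_i = (y_(i+1) - y_i)/h_i = 1, 13/3, -6.
  1·σ_0 + 8·σ_1 + 3·σ_2 = 6(Δ_1 - Δ_0) = 20
  3·σ_1 + 8·σ_2 + 1·σ_3 = 6(Δ_2 - Δ_1) = -62
Clamped end conditions give two more equations: 2h_0·σ_0 + h_0·σ_1 = 6(Δ_0 - s'(0)) = 0 and h_2·σ_2 + 2h_2·σ_3 = 6(s'(5) - Δ_2) = 21.
Solving the tridiagonal system: σ_0 = -35/9, σ_1 = 70/9, σ_2 = -115/9, σ_3 = 152/9.
On [0, 1], with s_0(t) = a_0 + b_0·t + c_0·t² + d_0·t³: c_0 = σ_0/2 = -35/18, d_0 = (σ_1 - σ_0)/(6h_0) = 35/18, b_0 = Δ_0 - h_0(2σ_0 + σ_1)/6 = 1.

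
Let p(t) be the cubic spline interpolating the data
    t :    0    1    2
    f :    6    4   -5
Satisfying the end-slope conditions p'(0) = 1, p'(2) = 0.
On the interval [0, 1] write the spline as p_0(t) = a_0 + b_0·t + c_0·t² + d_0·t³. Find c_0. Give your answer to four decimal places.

Put M_i = p'' at the i-th knot. Here h = (1, 1) and Δ = (-2, -9), so the interior equations h_(i-1)·M_(i-1) + 2(h_(i-1)+h_i)·M_i + h_i·M_(i+1) = 6(Δ_i − Δ_(i-1)) read
  1·M_0 + 4·M_1 + 1·M_2 = 6(Δ_1 - Δ_0) = -42
Clamped end conditions give two more equations: 2h_0·M_0 + h_0·M_1 = 6(Δ_0 - p'(0)) = -18 and h_1·M_1 + 2h_1·M_2 = 6(p'(2) - Δ_1) = 54.
Hence M_0 = 1, M_1 = -20, M_2 = 37.
On [0, 1], with p_0(t) = a_0 + b_0·t + c_0·t² + d_0·t³: c_0 = M_0/2 = 1/2, d_0 = (M_1 - M_0)/(6h_0) = -7/2, b_0 = Δ_0 - h_0(2M_0 + M_1)/6 = 1.

0.5000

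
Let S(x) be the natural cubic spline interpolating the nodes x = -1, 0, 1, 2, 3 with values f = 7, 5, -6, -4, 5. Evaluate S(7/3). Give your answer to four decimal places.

-1.2910

Write M_i for S''(x_i). With h_i = 1, 1, 1, 1 and divided differences Δ_i = -2, -11, 2, 9, the continuity of S' gives the tridiagonal system
  1·M_0 + 4·M_1 + 1·M_2 = 6(Δ_1 - Δ_0) = -54
  1·M_1 + 4·M_2 + 1·M_3 = 6(Δ_2 - Δ_1) = 78
  1·M_2 + 4·M_3 + 1·M_4 = 6(Δ_3 - Δ_2) = 42
Natural end conditions: M_0 = M_4 = 0.
Solving the tridiagonal system: M_0 = 0, M_1 = -135/7, M_2 = 162/7, M_3 = 33/7, M_4 = 0.
On [2, 3], S(x) = -4 + 52/7·(x - 2) + 33/14·(x - 2)² - 11/14·(x - 2)³.
With (x - 2) = 1/3: S(7/3) = -244/189.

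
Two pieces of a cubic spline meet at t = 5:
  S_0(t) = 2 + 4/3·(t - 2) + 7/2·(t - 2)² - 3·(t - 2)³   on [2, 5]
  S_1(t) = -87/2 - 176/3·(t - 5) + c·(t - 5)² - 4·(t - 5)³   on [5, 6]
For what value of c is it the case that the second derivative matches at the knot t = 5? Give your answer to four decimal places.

S_0''(t) = 7 - 18·(t - 2), so S_0''(5) = -47. On the right, S_1''(5) = 2c, so c = -47/2.

-23.5000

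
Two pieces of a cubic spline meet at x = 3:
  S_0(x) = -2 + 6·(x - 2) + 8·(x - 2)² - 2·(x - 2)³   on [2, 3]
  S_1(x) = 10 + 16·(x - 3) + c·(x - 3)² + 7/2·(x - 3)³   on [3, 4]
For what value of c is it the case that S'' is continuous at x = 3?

2

S_0''(x) = 16 - 12·(x - 2), so S_0''(3) = 4. On the right, S_1''(3) = 2c, so c = 2.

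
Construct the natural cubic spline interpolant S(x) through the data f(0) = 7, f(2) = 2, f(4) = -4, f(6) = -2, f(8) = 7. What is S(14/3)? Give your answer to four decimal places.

-4.4021

Let m_i = S''(x_i). Step sizes h_i = 2, 2, 2, 2; slopes of the chords Δ_i = (y_(i+1) - y_i)/h_i = -5/2, -3, 1, 9/2.
  2·m_0 + 8·m_1 + 2·m_2 = 6(Δ_1 - Δ_0) = -3
  2·m_1 + 8·m_2 + 2·m_3 = 6(Δ_2 - Δ_1) = 24
  2·m_2 + 8·m_3 + 2·m_4 = 6(Δ_3 - Δ_2) = 21
Natural end conditions: m_0 = m_4 = 0.
Solving the tridiagonal system: m_0 = 0, m_1 = -15/14, m_2 = 39/14, m_3 = 27/14, m_4 = 0.
On [4, 6], S(x) = -4 - 3/2·(x - 4) + 39/28·(x - 4)² - 1/14·(x - 4)³.
With (x - 4) = 2/3: S(14/3) = -832/189.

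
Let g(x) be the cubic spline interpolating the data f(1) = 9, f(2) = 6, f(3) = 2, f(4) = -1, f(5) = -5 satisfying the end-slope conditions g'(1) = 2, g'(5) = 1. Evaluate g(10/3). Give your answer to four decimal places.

With σ_i denoting the second derivative at x_i, h_i = 1, 1, 1, 1, and Δ_i = (y_(i+1) − y_i)/h_i = -3, -4, -3, -4:
  1·σ_0 + 4·σ_1 + 1·σ_2 = 6(Δ_1 - Δ_0) = -6
  1·σ_1 + 4·σ_2 + 1·σ_3 = 6(Δ_2 - Δ_1) = 6
  1·σ_2 + 4·σ_3 + 1·σ_4 = 6(Δ_3 - Δ_2) = -6
Clamped end conditions give two more equations: 2h_0·σ_0 + h_0·σ_1 = 6(Δ_0 - g'(1)) = -30 and h_3·σ_3 + 2h_3·σ_4 = 6(g'(5) - Δ_3) = 30.
Solving: σ_0 = -445/28, σ_1 = 25/14, σ_2 = 11/4, σ_3 = -95/14, σ_4 = 515/28.
On [3, 4], g(x) = 2 - 39/14·(x - 3) + 11/8·(x - 3)² - 89/56·(x - 3)³.
With (x - 3) = 1/3: g(10/3) = 881/756.

1.1653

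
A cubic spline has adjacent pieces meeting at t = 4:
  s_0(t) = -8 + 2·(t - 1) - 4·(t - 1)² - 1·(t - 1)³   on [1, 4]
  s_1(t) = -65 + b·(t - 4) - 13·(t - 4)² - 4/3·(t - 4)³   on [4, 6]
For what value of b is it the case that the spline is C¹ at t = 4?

-49

s_0'(t) = 2 - 8·(t - 1) - 3·(t - 1)², so s_0'(4) = -49. On the right, s_1'(4) = b, so b = -49.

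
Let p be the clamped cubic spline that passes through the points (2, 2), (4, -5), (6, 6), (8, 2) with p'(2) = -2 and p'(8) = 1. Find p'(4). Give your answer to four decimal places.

With M_i denoting the second derivative at x_i, h_i = 2, 2, 2, and Δ_i = (y_(i+1) − y_i)/h_i = -7/2, 11/2, -2:
  2·M_0 + 8·M_1 + 2·M_2 = 6(Δ_1 - Δ_0) = 54
  2·M_1 + 8·M_2 + 2·M_3 = 6(Δ_2 - Δ_1) = -45
Clamped end conditions give two more equations: 2h_0·M_0 + h_0·M_1 = 6(Δ_0 - p'(2)) = -9 and h_2·M_2 + 2h_2·M_3 = 6(p'(8) - Δ_2) = 18.
Solving the tridiagonal system: M_0 = -8, M_1 = 23/2, M_2 = -11, M_3 = 10.
On [4, 6], p'(x) = b_1 + 2c_1·(x - 4) + 3d_1·(x - 4)² with b_1 = Δ_1 - h_1(2M_1 + M_2)/6 = 3/2, c_1 = M_1/2 = 23/4, d_1 = (M_2 - M_1)/(6h_1) = -15/8. So p'(4) = 3/2.

1.5000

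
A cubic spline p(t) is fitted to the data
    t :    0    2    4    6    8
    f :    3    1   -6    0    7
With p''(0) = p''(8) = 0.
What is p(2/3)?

Write M_i for p''(x_i). With h_i = 2, 2, 2, 2 and divided differences Δ_i = -1, -7/2, 3, 7/2, the continuity of p' gives the tridiagonal system
  2·M_0 + 8·M_1 + 2·M_2 = 6(Δ_1 - Δ_0) = -15
  2·M_1 + 8·M_2 + 2·M_3 = 6(Δ_2 - Δ_1) = 39
  2·M_2 + 8·M_3 + 2·M_4 = 6(Δ_3 - Δ_2) = 3
Natural end conditions: M_0 = M_4 = 0.
Solving: M_0 = 0, M_1 = -27/8, M_2 = 6, M_3 = -9/8, M_4 = 0.
On [0, 2], p(t) = 3 + 1/8·t + 0·t² - 9/32·t³.
With t = 2/3: p(2/3) = 3.

3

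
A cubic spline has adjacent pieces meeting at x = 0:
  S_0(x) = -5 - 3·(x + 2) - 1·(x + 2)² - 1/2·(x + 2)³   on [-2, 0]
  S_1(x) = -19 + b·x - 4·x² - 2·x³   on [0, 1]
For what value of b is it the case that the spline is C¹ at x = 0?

S_0'(x) = -3 - 2·(x + 2) - 3/2·(x + 2)², so S_0'(0) = -13. On the right, S_1'(0) = b, so b = -13.

-13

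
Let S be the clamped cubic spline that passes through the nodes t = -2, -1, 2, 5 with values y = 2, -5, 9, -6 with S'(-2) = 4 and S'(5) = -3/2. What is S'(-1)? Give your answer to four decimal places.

With M_i denoting the second derivative at x_i, h_i = 1, 3, 3, and Δ_i = (y_(i+1) − y_i)/h_i = -7, 14/3, -5:
  1·M_0 + 8·M_1 + 3·M_2 = 6(Δ_1 - Δ_0) = 70
  3·M_1 + 12·M_2 + 3·M_3 = 6(Δ_2 - Δ_1) = -58
Clamped end conditions give two more equations: 2h_0·M_0 + h_0·M_1 = 6(Δ_0 - S'(-2)) = -66 and h_2·M_2 + 2h_2·M_3 = 6(S'(5) - Δ_2) = 21.
Hence M_0 = -1309/31, M_1 = 572/31, M_2 = -1097/93, M_3 = 874/93.
On [-1, 2], S'(t) = b_1 + 2c_1·(t + 1) + 3d_1·(t + 1)² with b_1 = Δ_1 - h_1(2M_1 + M_2)/6 = -489/62, c_1 = M_1/2 = 286/31, d_1 = (M_2 - M_1)/(6h_1) = -2813/1674. So S'(-1) = -489/62.

-7.8871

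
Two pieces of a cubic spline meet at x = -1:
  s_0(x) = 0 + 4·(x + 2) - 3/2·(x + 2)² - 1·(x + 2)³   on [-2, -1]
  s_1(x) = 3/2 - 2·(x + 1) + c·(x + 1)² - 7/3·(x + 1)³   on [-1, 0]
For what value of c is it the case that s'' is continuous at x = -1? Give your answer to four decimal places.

s_0''(x) = -3 - 6·(x + 2), so s_0''(-1) = -9. On the right, s_1''(-1) = 2c, so c = -9/2.

-4.5000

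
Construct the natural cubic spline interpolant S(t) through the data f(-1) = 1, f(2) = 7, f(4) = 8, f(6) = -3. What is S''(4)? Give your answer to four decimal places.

Let m_i = S''(x_i). Step sizes h_i = 3, 2, 2; slopes of the chords Δ_i = (y_(i+1) - y_i)/h_i = 2, 1/2, -11/2.
  3·m_0 + 10·m_1 + 2·m_2 = 6(Δ_1 - Δ_0) = -9
  2·m_1 + 8·m_2 + 2·m_3 = 6(Δ_2 - Δ_1) = -36
Natural end conditions: m_0 = m_3 = 0.
Solving the tridiagonal system: m_0 = 0, m_1 = 0, m_2 = -9/2, m_3 = 0.

-4.5000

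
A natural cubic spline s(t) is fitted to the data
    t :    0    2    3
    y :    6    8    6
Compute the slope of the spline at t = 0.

With σ_i denoting the second derivative at x_i, h_i = 2, 1, and Δ_i = (y_(i+1) − y_i)/h_i = 1, -2:
  2·σ_0 + 6·σ_1 + 1·σ_2 = 6(Δ_1 - Δ_0) = -18
Natural end conditions: σ_0 = σ_2 = 0.
Solving the tridiagonal system: σ_0 = 0, σ_1 = -3, σ_2 = 0.
On [0, 2], s'(t) = b_0 + 2c_0·t + 3d_0·t² with b_0 = Δ_0 - h_0(2σ_0 + σ_1)/6 = 2, c_0 = σ_0/2 = 0, d_0 = (σ_1 - σ_0)/(6h_0) = -1/4. So s'(0) = 2.

2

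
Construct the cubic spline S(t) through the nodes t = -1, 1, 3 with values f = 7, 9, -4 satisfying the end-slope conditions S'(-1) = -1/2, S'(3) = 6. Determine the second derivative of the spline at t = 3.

With m_i denoting the second derivative at x_i, h_i = 2, 2, and Δ_i = (y_(i+1) − y_i)/h_i = 1, -13/2:
  2·m_0 + 8·m_1 + 2·m_2 = 6(Δ_1 - Δ_0) = -45
Clamped end conditions give two more equations: 2h_0·m_0 + h_0·m_1 = 6(Δ_0 - S'(-1)) = 9 and h_1·m_1 + 2h_1·m_2 = 6(S'(3) - Δ_1) = 75.
Hence m_0 = 19/2, m_1 = -29/2, m_2 = 26.

26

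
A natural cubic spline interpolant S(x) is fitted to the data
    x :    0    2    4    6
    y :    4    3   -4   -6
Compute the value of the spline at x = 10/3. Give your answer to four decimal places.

Write σ_i for S''(x_i). With h_i = 2, 2, 2 and divided differences Δ_i = -1/2, -7/2, -1, the continuity of S' gives the tridiagonal system
  2·σ_0 + 8·σ_1 + 2·σ_2 = 6(Δ_1 - Δ_0) = -18
  2·σ_1 + 8·σ_2 + 2·σ_3 = 6(Δ_2 - Δ_1) = 15
Natural end conditions: σ_0 = σ_3 = 0.
Solving the tridiagonal system: σ_0 = 0, σ_1 = -29/10, σ_2 = 13/5, σ_3 = 0.
On [2, 4], S(x) = 3 - 73/30·(x - 2) - 29/20·(x - 2)² + 11/24·(x - 2)³.
With (x - 2) = 4/3: S(10/3) = -703/405.

-1.7358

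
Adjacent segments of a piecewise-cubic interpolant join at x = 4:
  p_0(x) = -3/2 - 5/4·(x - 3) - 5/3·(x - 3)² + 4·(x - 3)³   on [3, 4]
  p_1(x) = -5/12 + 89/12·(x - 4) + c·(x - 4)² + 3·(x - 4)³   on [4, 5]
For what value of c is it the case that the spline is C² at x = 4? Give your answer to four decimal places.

p_0''(x) = -10/3 + 24·(x - 3), so p_0''(4) = 62/3. On the right, p_1''(4) = 2c, so c = 31/3.

10.3333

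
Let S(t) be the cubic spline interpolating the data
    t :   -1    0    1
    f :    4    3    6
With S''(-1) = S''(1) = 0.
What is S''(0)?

6

Let m_i = S''(x_i). Step sizes h_i = 1, 1; slopes of the chords Δ_i = (y_(i+1) - y_i)/h_i = -1, 3.
  1·m_0 + 4·m_1 + 1·m_2 = 6(Δ_1 - Δ_0) = 24
Natural end conditions: m_0 = m_2 = 0.
Forward elimination and back-substitution give m_0 = 0, m_1 = 6, m_2 = 0.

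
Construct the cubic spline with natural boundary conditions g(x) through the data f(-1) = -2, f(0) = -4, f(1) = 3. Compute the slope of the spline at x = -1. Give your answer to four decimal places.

-4.2500

Put m_i = g'' at the i-th knot. Here h = (1, 1) and Δ = (-2, 7), so the interior equations h_(i-1)·m_(i-1) + 2(h_(i-1)+h_i)·m_i + h_i·m_(i+1) = 6(Δ_i − Δ_(i-1)) read
  1·m_0 + 4·m_1 + 1·m_2 = 6(Δ_1 - Δ_0) = 54
Natural end conditions: m_0 = m_2 = 0.
Solving: m_0 = 0, m_1 = 27/2, m_2 = 0.
On [-1, 0], g'(x) = b_0 + 2c_0·(x + 1) + 3d_0·(x + 1)² with b_0 = Δ_0 - h_0(2m_0 + m_1)/6 = -17/4, c_0 = m_0/2 = 0, d_0 = (m_1 - m_0)/(6h_0) = 9/4. So g'(-1) = -17/4.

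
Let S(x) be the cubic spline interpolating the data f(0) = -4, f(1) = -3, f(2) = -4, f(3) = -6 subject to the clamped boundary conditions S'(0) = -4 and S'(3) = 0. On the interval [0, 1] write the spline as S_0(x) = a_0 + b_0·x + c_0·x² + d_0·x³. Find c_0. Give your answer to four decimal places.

With M_i denoting the second derivative at x_i, h_i = 1, 1, 1, and Δ_i = (y_(i+1) − y_i)/h_i = 1, -1, -2:
  1·M_0 + 4·M_1 + 1·M_2 = 6(Δ_1 - Δ_0) = -12
  1·M_1 + 4·M_2 + 1·M_3 = 6(Δ_2 - Δ_1) = -6
Clamped end conditions give two more equations: 2h_0·M_0 + h_0·M_1 = 6(Δ_0 - S'(0)) = 30 and h_2·M_2 + 2h_2·M_3 = 6(S'(3) - Δ_2) = 12.
Hence M_0 = 56/3, M_1 = -22/3, M_2 = -4/3, M_3 = 20/3.
On [0, 1], with S_0(x) = a_0 + b_0·x + c_0·x² + d_0·x³: c_0 = M_0/2 = 28/3, d_0 = (M_1 - M_0)/(6h_0) = -13/3, b_0 = Δ_0 - h_0(2M_0 + M_1)/6 = -4.

9.3333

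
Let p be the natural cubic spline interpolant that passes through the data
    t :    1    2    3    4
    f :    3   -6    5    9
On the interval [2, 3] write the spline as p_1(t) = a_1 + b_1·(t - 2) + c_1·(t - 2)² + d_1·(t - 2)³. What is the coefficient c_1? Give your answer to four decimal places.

17.4000

With M_i denoting the second derivative at x_i, h_i = 1, 1, 1, and Δ_i = (y_(i+1) − y_i)/h_i = -9, 11, 4:
  1·M_0 + 4·M_1 + 1·M_2 = 6(Δ_1 - Δ_0) = 120
  1·M_1 + 4·M_2 + 1·M_3 = 6(Δ_2 - Δ_1) = -42
Natural end conditions: M_0 = M_3 = 0.
Solving: M_0 = 0, M_1 = 174/5, M_2 = -96/5, M_3 = 0.
On [2, 3], with p_1(t) = a_1 + b_1·(t - 2) + c_1·(t - 2)² + d_1·(t - 2)³: c_1 = M_1/2 = 87/5, d_1 = (M_2 - M_1)/(6h_1) = -9, b_1 = Δ_1 - h_1(2M_1 + M_2)/6 = 13/5.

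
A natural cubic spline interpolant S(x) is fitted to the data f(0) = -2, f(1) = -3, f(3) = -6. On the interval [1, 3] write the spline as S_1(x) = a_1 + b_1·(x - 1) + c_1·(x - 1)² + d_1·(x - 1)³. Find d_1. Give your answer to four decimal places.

0.0417

Let M_i = S''(x_i). Step sizes h_i = 1, 2; slopes of the chords Δ_i = (y_(i+1) - y_i)/h_i = -1, -3/2.
  1·M_0 + 6·M_1 + 2·M_2 = 6(Δ_1 - Δ_0) = -3
Natural end conditions: M_0 = M_2 = 0.
Hence M_0 = 0, M_1 = -1/2, M_2 = 0.
On [1, 3], with S_1(x) = a_1 + b_1·(x - 1) + c_1·(x - 1)² + d_1·(x - 1)³: c_1 = M_1/2 = -1/4, d_1 = (M_2 - M_1)/(6h_1) = 1/24, b_1 = Δ_1 - h_1(2M_1 + M_2)/6 = -7/6.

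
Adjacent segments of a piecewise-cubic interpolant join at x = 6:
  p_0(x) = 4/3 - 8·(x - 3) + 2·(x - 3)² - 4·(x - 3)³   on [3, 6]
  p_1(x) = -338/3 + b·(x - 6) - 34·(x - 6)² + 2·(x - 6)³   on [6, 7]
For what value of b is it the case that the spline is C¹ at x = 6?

-104

p_0'(x) = -8 + 4·(x - 3) - 12·(x - 3)², so p_0'(6) = -104. On the right, p_1'(6) = b, so b = -104.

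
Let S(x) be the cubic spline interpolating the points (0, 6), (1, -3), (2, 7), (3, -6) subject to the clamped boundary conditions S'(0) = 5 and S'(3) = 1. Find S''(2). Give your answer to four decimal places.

-69.8667

With m_i denoting the second derivative at x_i, h_i = 1, 1, 1, and Δ_i = (y_(i+1) − y_i)/h_i = -9, 10, -13:
  1·m_0 + 4·m_1 + 1·m_2 = 6(Δ_1 - Δ_0) = 114
  1·m_1 + 4·m_2 + 1·m_3 = 6(Δ_2 - Δ_1) = -138
Clamped end conditions give two more equations: 2h_0·m_0 + h_0·m_1 = 6(Δ_0 - S'(0)) = -84 and h_2·m_2 + 2h_2·m_3 = 6(S'(3) - Δ_2) = 84.
Solving the tridiagonal system: m_0 = -1114/15, m_1 = 968/15, m_2 = -1048/15, m_3 = 1154/15.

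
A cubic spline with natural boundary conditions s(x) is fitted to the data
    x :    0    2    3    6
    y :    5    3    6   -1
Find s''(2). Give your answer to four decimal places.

With σ_i denoting the second derivative at x_i, h_i = 2, 1, 3, and Δ_i = (y_(i+1) − y_i)/h_i = -1, 3, -7/3:
  2·σ_0 + 6·σ_1 + 1·σ_2 = 6(Δ_1 - Δ_0) = 24
  1·σ_1 + 8·σ_2 + 3·σ_3 = 6(Δ_2 - Δ_1) = -32
Natural end conditions: σ_0 = σ_3 = 0.
Forward elimination and back-substitution give σ_0 = 0, σ_1 = 224/47, σ_2 = -216/47, σ_3 = 0.

4.7660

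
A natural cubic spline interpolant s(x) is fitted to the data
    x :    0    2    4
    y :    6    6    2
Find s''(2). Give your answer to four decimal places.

-1.5000

Put M_i = s'' at the i-th knot. Here h = (2, 2) and Δ = (0, -2), so the interior equations h_(i-1)·M_(i-1) + 2(h_(i-1)+h_i)·M_i + h_i·M_(i+1) = 6(Δ_i − Δ_(i-1)) read
  2·M_0 + 8·M_1 + 2·M_2 = 6(Δ_1 - Δ_0) = -12
Natural end conditions: M_0 = M_2 = 0.
Solving the tridiagonal system: M_0 = 0, M_1 = -3/2, M_2 = 0.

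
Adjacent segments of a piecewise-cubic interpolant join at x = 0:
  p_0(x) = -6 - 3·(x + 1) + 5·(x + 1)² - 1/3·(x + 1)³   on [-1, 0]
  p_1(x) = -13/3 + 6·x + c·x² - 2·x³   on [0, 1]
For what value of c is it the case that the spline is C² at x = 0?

p_0''(x) = 10 - 2·(x + 1), so p_0''(0) = 8. On the right, p_1''(0) = 2c, so c = 4.

4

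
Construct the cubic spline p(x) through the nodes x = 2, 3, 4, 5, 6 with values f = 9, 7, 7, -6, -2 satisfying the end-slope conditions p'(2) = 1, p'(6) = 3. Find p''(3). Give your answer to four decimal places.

With m_i denoting the second derivative at x_i, h_i = 1, 1, 1, 1, and Δ_i = (y_(i+1) − y_i)/h_i = -2, 0, -13, 4:
  1·m_0 + 4·m_1 + 1·m_2 = 6(Δ_1 - Δ_0) = 12
  1·m_1 + 4·m_2 + 1·m_3 = 6(Δ_2 - Δ_1) = -78
  1·m_2 + 4·m_3 + 1·m_4 = 6(Δ_3 - Δ_2) = 102
Clamped end conditions give two more equations: 2h_0·m_0 + h_0·m_1 = 6(Δ_0 - p'(2)) = -18 and h_3·m_3 + 2h_3·m_4 = 6(p'(6) - Δ_3) = -6.
Solving: m_0 = -67/4, m_1 = 31/2, m_2 = -133/4, m_3 = 79/2, m_4 = -91/4.

15.5000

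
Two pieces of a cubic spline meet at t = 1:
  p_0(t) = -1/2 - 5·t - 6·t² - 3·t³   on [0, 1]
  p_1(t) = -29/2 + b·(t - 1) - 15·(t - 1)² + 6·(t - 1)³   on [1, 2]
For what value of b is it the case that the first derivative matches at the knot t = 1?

p_0'(t) = -5 - 12·t - 9·t², so p_0'(1) = -26. On the right, p_1'(1) = b, so b = -26.

-26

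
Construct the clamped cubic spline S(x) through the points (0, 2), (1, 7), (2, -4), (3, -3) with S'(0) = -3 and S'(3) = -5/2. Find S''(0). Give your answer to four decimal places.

46.3333

Let M_i = S''(x_i). Step sizes h_i = 1, 1, 1; slopes of the chords Δ_i = (y_(i+1) - y_i)/h_i = 5, -11, 1.
  1·M_0 + 4·M_1 + 1·M_2 = 6(Δ_1 - Δ_0) = -96
  1·M_1 + 4·M_2 + 1·M_3 = 6(Δ_2 - Δ_1) = 72
Clamped end conditions give two more equations: 2h_0·M_0 + h_0·M_1 = 6(Δ_0 - S'(0)) = 48 and h_2·M_2 + 2h_2·M_3 = 6(S'(3) - Δ_2) = -21.
Hence M_0 = 139/3, M_1 = -134/3, M_2 = 109/3, M_3 = -86/3.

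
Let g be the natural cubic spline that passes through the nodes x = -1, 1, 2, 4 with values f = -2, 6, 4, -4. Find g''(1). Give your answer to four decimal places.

-5.8286

Write M_i for g''(x_i). With h_i = 2, 1, 2 and divided differences Δ_i = 4, -2, -4, the continuity of g' gives the tridiagonal system
  2·M_0 + 6·M_1 + 1·M_2 = 6(Δ_1 - Δ_0) = -36
  1·M_1 + 6·M_2 + 2·M_3 = 6(Δ_2 - Δ_1) = -12
Natural end conditions: M_0 = M_3 = 0.
Solving: M_0 = 0, M_1 = -204/35, M_2 = -36/35, M_3 = 0.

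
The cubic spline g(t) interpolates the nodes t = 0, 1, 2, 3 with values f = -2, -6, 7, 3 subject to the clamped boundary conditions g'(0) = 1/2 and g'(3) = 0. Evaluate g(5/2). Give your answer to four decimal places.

5.6792

Let M_i = g''(x_i). Step sizes h_i = 1, 1, 1; slopes of the chords Δ_i = (y_(i+1) - y_i)/h_i = -4, 13, -4.
  1·M_0 + 4·M_1 + 1·M_2 = 6(Δ_1 - Δ_0) = 102
  1·M_1 + 4·M_2 + 1·M_3 = 6(Δ_2 - Δ_1) = -102
Clamped end conditions give two more equations: 2h_0·M_0 + h_0·M_1 = 6(Δ_0 - g'(0)) = -27 and h_2·M_2 + 2h_2·M_3 = 6(g'(3) - Δ_2) = 24.
Solving: M_0 = -548/15, M_1 = 691/15, M_2 = -686/15, M_3 = 523/15.
On [2, 3], g(t) = 7 + 163/30·(t - 2) - 343/15·(t - 2)² + 403/30·(t - 2)³.
With (t - 2) = 1/2: g(5/2) = 1363/240.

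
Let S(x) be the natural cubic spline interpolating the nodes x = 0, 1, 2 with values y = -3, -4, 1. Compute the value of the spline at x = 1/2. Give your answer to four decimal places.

With m_i denoting the second derivative at x_i, h_i = 1, 1, and Δ_i = (y_(i+1) − y_i)/h_i = -1, 5:
  1·m_0 + 4·m_1 + 1·m_2 = 6(Δ_1 - Δ_0) = 36
Natural end conditions: m_0 = m_2 = 0.
Solving: m_0 = 0, m_1 = 9, m_2 = 0.
On [0, 1], S(x) = -3 - 5/2·x + 0·x² + 3/2·x³.
With x = 1/2: S(1/2) = -65/16.

-4.0625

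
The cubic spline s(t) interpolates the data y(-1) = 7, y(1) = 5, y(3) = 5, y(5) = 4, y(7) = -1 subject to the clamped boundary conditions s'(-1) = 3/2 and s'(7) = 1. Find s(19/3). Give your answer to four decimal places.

-0.3929

Write m_i for s''(x_i). With h_i = 2, 2, 2, 2 and divided differences Δ_i = -1, 0, -1/2, -5/2, the continuity of s' gives the tridiagonal system
  2·m_0 + 8·m_1 + 2·m_2 = 6(Δ_1 - Δ_0) = 6
  2·m_1 + 8·m_2 + 2·m_3 = 6(Δ_2 - Δ_1) = -3
  2·m_2 + 8·m_3 + 2·m_4 = 6(Δ_3 - Δ_2) = -12
Clamped end conditions give two more equations: 2h_0·m_0 + h_0·m_1 = 6(Δ_0 - s'(-1)) = -15 and h_3·m_3 + 2h_3·m_4 = 6(s'(7) - Δ_3) = 21.
Solving the tridiagonal system: m_0 = -529/112, m_1 = 109/56, m_2 = -1/16, m_3 = -179/56, m_4 = 767/112.
On [5, 7], s(t) = 4 - 297/112·(t - 5) - 179/112·(t - 5)² + 375/448·(t - 5)³.
With (t - 5) = 4/3: s(19/3) = -11/28.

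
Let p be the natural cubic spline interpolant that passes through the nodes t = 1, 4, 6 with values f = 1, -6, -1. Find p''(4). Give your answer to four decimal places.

Put M_i = p'' at the i-th knot. Here h = (3, 2) and Δ = (-7/3, 5/2), so the interior equations h_(i-1)·M_(i-1) + 2(h_(i-1)+h_i)·M_i + h_i·M_(i+1) = 6(Δ_i − Δ_(i-1)) read
  3·M_0 + 10·M_1 + 2·M_2 = 6(Δ_1 - Δ_0) = 29
Natural end conditions: M_0 = M_2 = 0.
Solving the tridiagonal system: M_0 = 0, M_1 = 29/10, M_2 = 0.

2.9000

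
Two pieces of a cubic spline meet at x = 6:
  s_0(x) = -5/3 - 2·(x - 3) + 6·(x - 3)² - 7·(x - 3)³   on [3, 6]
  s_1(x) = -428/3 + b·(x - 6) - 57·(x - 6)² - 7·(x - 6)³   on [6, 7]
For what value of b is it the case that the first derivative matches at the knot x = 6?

s_0'(x) = -2 + 12·(x - 3) - 21·(x - 3)², so s_0'(6) = -155. On the right, s_1'(6) = b, so b = -155.

-155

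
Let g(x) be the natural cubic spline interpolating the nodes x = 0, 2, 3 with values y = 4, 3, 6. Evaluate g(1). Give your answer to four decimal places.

2.6250

Write m_i for g''(x_i). With h_i = 2, 1 and divided differences Δ_i = -1/2, 3, the continuity of g' gives the tridiagonal system
  2·m_0 + 6·m_1 + 1·m_2 = 6(Δ_1 - Δ_0) = 21
Natural end conditions: m_0 = m_2 = 0.
Solving: m_0 = 0, m_1 = 7/2, m_2 = 0.
On [0, 2], g(x) = 4 - 5/3·x + 0·x² + 7/24·x³.
With x = 1: g(1) = 21/8.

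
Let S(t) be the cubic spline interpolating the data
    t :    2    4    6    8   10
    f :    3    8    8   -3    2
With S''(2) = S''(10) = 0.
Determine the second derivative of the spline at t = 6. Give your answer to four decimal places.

Write M_i for S''(x_i). With h_i = 2, 2, 2, 2 and divided differences Δ_i = 5/2, 0, -11/2, 5/2, the continuity of S' gives the tridiagonal system
  2·M_0 + 8·M_1 + 2·M_2 = 6(Δ_1 - Δ_0) = -15
  2·M_1 + 8·M_2 + 2·M_3 = 6(Δ_2 - Δ_1) = -33
  2·M_2 + 8·M_3 + 2·M_4 = 6(Δ_3 - Δ_2) = 48
Natural end conditions: M_0 = M_4 = 0.
Solving the tridiagonal system: M_0 = 0, M_1 = -45/112, M_2 = -165/28, M_3 = 837/112, M_4 = 0.

-5.8929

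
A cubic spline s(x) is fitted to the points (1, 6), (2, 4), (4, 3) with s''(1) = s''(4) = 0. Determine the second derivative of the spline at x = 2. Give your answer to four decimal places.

With M_i denoting the second derivative at x_i, h_i = 1, 2, and Δ_i = (y_(i+1) − y_i)/h_i = -2, -1/2:
  1·M_0 + 6·M_1 + 2·M_2 = 6(Δ_1 - Δ_0) = 9
Natural end conditions: M_0 = M_2 = 0.
Solving the tridiagonal system: M_0 = 0, M_1 = 3/2, M_2 = 0.

1.5000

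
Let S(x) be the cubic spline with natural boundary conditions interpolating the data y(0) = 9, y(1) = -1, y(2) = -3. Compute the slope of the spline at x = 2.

0

With σ_i denoting the second derivative at x_i, h_i = 1, 1, and Δ_i = (y_(i+1) − y_i)/h_i = -10, -2:
  1·σ_0 + 4·σ_1 + 1·σ_2 = 6(Δ_1 - Δ_0) = 48
Natural end conditions: σ_0 = σ_2 = 0.
Solving the tridiagonal system: σ_0 = 0, σ_1 = 12, σ_2 = 0.
On [1, 2], S'(x) = b_1 + 2c_1·(x - 1) + 3d_1·(x - 1)² with b_1 = Δ_1 - h_1(2σ_1 + σ_2)/6 = -6, c_1 = σ_1/2 = 6, d_1 = (σ_2 - σ_1)/(6h_1) = -2. So S'(2) = 0.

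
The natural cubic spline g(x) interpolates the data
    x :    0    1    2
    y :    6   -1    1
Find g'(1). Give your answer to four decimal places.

-2.5000

Let m_i = g''(x_i). Step sizes h_i = 1, 1; slopes of the chords Δ_i = (y_(i+1) - y_i)/h_i = -7, 2.
  1·m_0 + 4·m_1 + 1·m_2 = 6(Δ_1 - Δ_0) = 54
Natural end conditions: m_0 = m_2 = 0.
Hence m_0 = 0, m_1 = 27/2, m_2 = 0.
On [1, 2], g'(x) = b_1 + 2c_1·(x - 1) + 3d_1·(x - 1)² with b_1 = Δ_1 - h_1(2m_1 + m_2)/6 = -5/2, c_1 = m_1/2 = 27/4, d_1 = (m_2 - m_1)/(6h_1) = -9/4. So g'(1) = -5/2.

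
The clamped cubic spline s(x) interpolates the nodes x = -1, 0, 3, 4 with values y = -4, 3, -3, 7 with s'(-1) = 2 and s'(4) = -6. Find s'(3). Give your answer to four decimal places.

12.1429

Put m_i = s'' at the i-th knot. Here h = (1, 3, 1) and Δ = (7, -2, 10), so the interior equations h_(i-1)·m_(i-1) + 2(h_(i-1)+h_i)·m_i + h_i·m_(i+1) = 6(Δ_i − Δ_(i-1)) read
  1·m_0 + 8·m_1 + 3·m_2 = 6(Δ_1 - Δ_0) = -54
  3·m_1 + 8·m_2 + 1·m_3 = 6(Δ_2 - Δ_1) = 72
Clamped end conditions give two more equations: 2h_0·m_0 + h_0·m_1 = 6(Δ_0 - s'(-1)) = 30 and h_2·m_2 + 2h_2·m_3 = 6(s'(4) - Δ_2) = -96.
Solving the tridiagonal system: m_0 = 170/7, m_1 = -130/7, m_2 = 164/7, m_3 = -418/7.
On [3, 4], s'(x) = b_2 + 2c_2·(x - 3) + 3d_2·(x - 3)² with b_2 = Δ_2 - h_2(2m_2 + m_3)/6 = 85/7, c_2 = m_2/2 = 82/7, d_2 = (m_3 - m_2)/(6h_2) = -97/7. So s'(3) = 85/7.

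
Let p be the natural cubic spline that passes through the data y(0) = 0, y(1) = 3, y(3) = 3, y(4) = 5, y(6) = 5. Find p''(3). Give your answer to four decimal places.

Write m_i for p''(x_i). With h_i = 1, 2, 1, 2 and divided differences Δ_i = 3, 0, 2, 0, the continuity of p' gives the tridiagonal system
  1·m_0 + 6·m_1 + 2·m_2 = 6(Δ_1 - Δ_0) = -18
  2·m_1 + 6·m_2 + 1·m_3 = 6(Δ_2 - Δ_1) = 12
  1·m_2 + 6·m_3 + 2·m_4 = 6(Δ_3 - Δ_2) = -12
Natural end conditions: m_0 = m_4 = 0.
Solving: m_0 = 0, m_1 = -133/31, m_2 = 120/31, m_3 = -82/31, m_4 = 0.

3.8710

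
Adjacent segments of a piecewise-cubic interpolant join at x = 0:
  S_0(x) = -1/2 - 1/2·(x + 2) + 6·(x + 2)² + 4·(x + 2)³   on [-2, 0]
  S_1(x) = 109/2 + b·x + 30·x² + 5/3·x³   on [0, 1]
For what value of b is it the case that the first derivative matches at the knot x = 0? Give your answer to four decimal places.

71.5000

S_0'(x) = -1/2 + 12·(x + 2) + 12·(x + 2)², so S_0'(0) = 143/2. On the right, S_1'(0) = b, so b = 143/2.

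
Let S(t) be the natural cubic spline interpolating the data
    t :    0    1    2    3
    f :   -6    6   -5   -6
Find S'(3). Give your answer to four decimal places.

3.2000

Let M_i = S''(x_i). Step sizes h_i = 1, 1, 1; slopes of the chords Δ_i = (y_(i+1) - y_i)/h_i = 12, -11, -1.
  1·M_0 + 4·M_1 + 1·M_2 = 6(Δ_1 - Δ_0) = -138
  1·M_1 + 4·M_2 + 1·M_3 = 6(Δ_2 - Δ_1) = 60
Natural end conditions: M_0 = M_3 = 0.
Forward elimination and back-substitution give M_0 = 0, M_1 = -204/5, M_2 = 126/5, M_3 = 0.
On [2, 3], S'(t) = b_2 + 2c_2·(t - 2) + 3d_2·(t - 2)² with b_2 = Δ_2 - h_2(2M_2 + M_3)/6 = -47/5, c_2 = M_2/2 = 63/5, d_2 = (M_3 - M_2)/(6h_2) = -21/5. So S'(3) = 16/5.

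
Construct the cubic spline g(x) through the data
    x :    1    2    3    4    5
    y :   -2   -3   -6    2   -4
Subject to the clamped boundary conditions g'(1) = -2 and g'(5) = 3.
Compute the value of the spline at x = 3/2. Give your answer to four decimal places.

-2.2879

Put M_i = g'' at the i-th knot. Here h = (1, 1, 1, 1) and Δ = (-1, -3, 8, -6), so the interior equations h_(i-1)·M_(i-1) + 2(h_(i-1)+h_i)·M_i + h_i·M_(i+1) = 6(Δ_i − Δ_(i-1)) read
  1·M_0 + 4·M_1 + 1·M_2 = 6(Δ_1 - Δ_0) = -12
  1·M_1 + 4·M_2 + 1·M_3 = 6(Δ_2 - Δ_1) = 66
  1·M_2 + 4·M_3 + 1·M_4 = 6(Δ_3 - Δ_2) = -84
Clamped end conditions give two more equations: 2h_0·M_0 + h_0·M_1 = 6(Δ_0 - g'(1)) = 6 and h_3·M_3 + 2h_3·M_4 = 6(g'(5) - Δ_3) = 54.
Hence M_0 = 263/28, M_1 = -179/14, M_2 = 119/4, M_3 = -563/14, M_4 = 1319/28.
On [1, 2], g(x) = -2 - 2·(x - 1) + 263/56·(x - 1)² - 207/56·(x - 1)³.
With (x - 1) = 1/2: g(3/2) = -1025/448.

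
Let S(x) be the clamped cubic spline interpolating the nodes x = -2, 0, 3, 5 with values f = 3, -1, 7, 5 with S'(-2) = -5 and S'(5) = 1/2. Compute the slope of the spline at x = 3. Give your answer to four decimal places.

With M_i denoting the second derivative at x_i, h_i = 2, 3, 2, and Δ_i = (y_(i+1) − y_i)/h_i = -2, 8/3, -1:
  2·M_0 + 10·M_1 + 3·M_2 = 6(Δ_1 - Δ_0) = 28
  3·M_1 + 10·M_2 + 2·M_3 = 6(Δ_2 - Δ_1) = -22
Clamped end conditions give two more equations: 2h_0·M_0 + h_0·M_1 = 6(Δ_0 - S'(-2)) = 18 and h_2·M_2 + 2h_2·M_3 = 6(S'(5) - Δ_2) = 9.
Forward elimination and back-substitution give M_0 = 265/96, M_1 = 167/48, M_2 = -197/48, M_3 = 413/96.
On [3, 5], S'(x) = b_2 + 2c_2·(x - 3) + 3d_2·(x - 3)² with b_2 = Δ_2 - h_2(2M_2 + M_3)/6 = 29/96, c_2 = M_2/2 = -197/96, d_2 = (M_3 - M_2)/(6h_2) = 269/384. So S'(3) = 29/96.

0.3021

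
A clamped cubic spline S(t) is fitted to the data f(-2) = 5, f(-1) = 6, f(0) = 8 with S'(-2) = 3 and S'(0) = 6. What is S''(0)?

12

With σ_i denoting the second derivative at x_i, h_i = 1, 1, and Δ_i = (y_(i+1) − y_i)/h_i = 1, 2:
  1·σ_0 + 4·σ_1 + 1·σ_2 = 6(Δ_1 - Δ_0) = 6
Clamped end conditions give two more equations: 2h_0·σ_0 + h_0·σ_1 = 6(Δ_0 - S'(-2)) = -12 and h_1·σ_1 + 2h_1·σ_2 = 6(S'(0) - Δ_1) = 24.
Solving: σ_0 = -6, σ_1 = 0, σ_2 = 12.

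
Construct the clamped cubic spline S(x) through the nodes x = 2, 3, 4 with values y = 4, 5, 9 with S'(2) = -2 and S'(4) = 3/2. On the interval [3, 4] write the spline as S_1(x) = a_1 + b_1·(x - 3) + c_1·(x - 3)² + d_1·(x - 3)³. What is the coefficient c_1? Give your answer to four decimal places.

With σ_i denoting the second derivative at x_i, h_i = 1, 1, and Δ_i = (y_(i+1) − y_i)/h_i = 1, 4:
  1·σ_0 + 4·σ_1 + 1·σ_2 = 6(Δ_1 - Δ_0) = 18
Clamped end conditions give two more equations: 2h_0·σ_0 + h_0·σ_1 = 6(Δ_0 - S'(2)) = 18 and h_1·σ_1 + 2h_1·σ_2 = 6(S'(4) - Δ_1) = -15.
Forward elimination and back-substitution give σ_0 = 25/4, σ_1 = 11/2, σ_2 = -41/4.
On [3, 4], with S_1(x) = a_1 + b_1·(x - 3) + c_1·(x - 3)² + d_1·(x - 3)³: c_1 = σ_1/2 = 11/4, d_1 = (σ_2 - σ_1)/(6h_1) = -21/8, b_1 = Δ_1 - h_1(2σ_1 + σ_2)/6 = 31/8.

2.7500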